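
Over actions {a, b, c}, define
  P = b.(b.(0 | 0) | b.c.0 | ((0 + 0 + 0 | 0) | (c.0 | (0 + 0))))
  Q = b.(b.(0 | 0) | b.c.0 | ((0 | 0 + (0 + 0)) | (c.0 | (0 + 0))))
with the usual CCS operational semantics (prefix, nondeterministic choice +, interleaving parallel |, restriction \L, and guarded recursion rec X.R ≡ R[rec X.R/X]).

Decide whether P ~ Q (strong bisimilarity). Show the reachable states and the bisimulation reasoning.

bisimilar

Reachable graph of P (13 states):
  m0 = b.(b.(0 | 0) | b.c.0 | ((0 + 0 + 0 | 0) | (c.0 | (0 + 0)))) has moves -b-> m1
  m1 = b.(0 | 0) | b.c.0 | ((0 + 0 + 0 | 0) | (c.0 | (0 + 0))) has moves -b-> m2, -b-> m3, -c-> m4
  m2 = 0 | 0 | b.c.0 | ((0 + 0 + 0 | 0) | (c.0 | (0 + 0))) has moves -b-> m5, -c-> m6
  m3 = b.(0 | 0) | c.0 | ((0 + 0 + 0 | 0) | (c.0 | (0 + 0))) has moves -b-> m5, -c-> m7, -c-> m8
  m4 = b.(0 | 0) | b.c.0 | ((0 + 0 + 0 | 0) | (0 | (0 + 0))) has moves -b-> m6, -b-> m8
  m5 = 0 | 0 | c.0 | ((0 + 0 + 0 | 0) | (c.0 | (0 + 0))) has moves -c-> m10, -c-> m9
  m6 = 0 | 0 | b.c.0 | ((0 + 0 + 0 | 0) | (0 | (0 + 0))) has moves -b-> m10
  m7 = b.(0 | 0) | 0 | ((0 + 0 + 0 | 0) | (c.0 | (0 + 0))) has moves -b-> m9, -c-> m11
  m8 = b.(0 | 0) | c.0 | ((0 + 0 + 0 | 0) | (0 | (0 + 0))) has moves -b-> m10, -c-> m11
  m9 = 0 | 0 | 0 | ((0 + 0 + 0 | 0) | (c.0 | (0 + 0))) has moves -c-> m12
  m10 = 0 | 0 | c.0 | ((0 + 0 + 0 | 0) | (0 | (0 + 0))) has moves -c-> m12
  m11 = b.(0 | 0) | 0 | ((0 + 0 + 0 | 0) | (0 | (0 + 0))) has moves -b-> m12
  m12 = 0 | 0 | 0 | ((0 + 0 + 0 | 0) | (0 | (0 + 0))) has moves (no moves)
Reachable graph of Q (13 states):
  n0 = b.(b.(0 | 0) | b.c.0 | ((0 | 0 + (0 + 0)) | (c.0 | (0 + 0)))) has moves -b-> n1
  n1 = b.(0 | 0) | b.c.0 | ((0 | 0 + (0 + 0)) | (c.0 | (0 + 0))) has moves -b-> n2, -b-> n3, -c-> n4
  n2 = 0 | 0 | b.c.0 | ((0 | 0 + (0 + 0)) | (c.0 | (0 + 0))) has moves -b-> n5, -c-> n6
  n3 = b.(0 | 0) | c.0 | ((0 | 0 + (0 + 0)) | (c.0 | (0 + 0))) has moves -b-> n5, -c-> n7, -c-> n8
  n4 = b.(0 | 0) | b.c.0 | ((0 | 0 + (0 + 0)) | (0 | (0 + 0))) has moves -b-> n6, -b-> n8
  n5 = 0 | 0 | c.0 | ((0 | 0 + (0 + 0)) | (c.0 | (0 + 0))) has moves -c-> n10, -c-> n9
  n6 = 0 | 0 | b.c.0 | ((0 | 0 + (0 + 0)) | (0 | (0 + 0))) has moves -b-> n10
  n7 = b.(0 | 0) | 0 | ((0 | 0 + (0 + 0)) | (c.0 | (0 + 0))) has moves -b-> n9, -c-> n11
  n8 = b.(0 | 0) | c.0 | ((0 | 0 + (0 + 0)) | (0 | (0 + 0))) has moves -b-> n10, -c-> n11
  n9 = 0 | 0 | 0 | ((0 | 0 + (0 + 0)) | (c.0 | (0 + 0))) has moves -c-> n12
  n10 = 0 | 0 | c.0 | ((0 | 0 + (0 + 0)) | (0 | (0 + 0))) has moves -c-> n12
  n11 = b.(0 | 0) | 0 | ((0 | 0 + (0 + 0)) | (0 | (0 + 0))) has moves -b-> n12
  n12 = 0 | 0 | 0 | ((0 | 0 + (0 + 0)) | (0 | (0 + 0))) has moves (no moves)
Bisimilarity quotient blocks:
  B0 = {m0, n0}
  B1 = {m1, n1}
  B2 = {m3, n3}
  B3 = {m5, n5}
  B4 = {m10, m9, n10, n9}
  B5 = {m12, n12}
  B6 = {m7, m8, n7, n8}
  B7 = {m11, n11}
  B8 = {m4, n4}
  B9 = {m6, n6}
  B10 = {m2, n2}
m0 ∈ B0, n0 ∈ B0 → same block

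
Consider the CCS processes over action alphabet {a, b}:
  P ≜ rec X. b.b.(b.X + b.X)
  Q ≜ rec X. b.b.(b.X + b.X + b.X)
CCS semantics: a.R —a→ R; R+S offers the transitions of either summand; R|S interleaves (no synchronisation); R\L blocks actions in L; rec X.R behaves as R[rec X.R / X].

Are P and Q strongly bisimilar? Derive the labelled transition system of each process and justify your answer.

Reachable graph of P (3 states):
  m0 = rec X. b.b.(b.X + b.X) | —b→ m1
  m1 = b.(b.(rec X. b.b.(b.X + b.X)) + b.(rec X. b.b.(b.X + b.X))) | —b→ m2
  m2 = b.(rec X. b.b.(b.X + b.X)) + b.(rec X. b.b.(b.X + b.X)) | —b→ m0
Reachable graph of Q (3 states):
  n0 = rec X. b.b.(b.X + b.X + b.X) | —b→ n1
  n1 = b.(b.(rec X. b.b.(b.X + b.X + b.X)) + b.(rec X. b.b.(b.X + b.X + b.X)) + b.(rec X. b.b.(b.X + b.X + b.X))) | —b→ n2
  n2 = b.(rec X. b.b.(b.X + b.X + b.X)) + b.(rec X. b.b.(b.X + b.X + b.X)) + b.(rec X. b.b.(b.X + b.X + b.X)) | —b→ n0
Coarsest stable partition (strong bisimilarity classes):
  B0 = {m0, m1, m2, n0, n1, n2}
m0 ∈ B0, n0 ∈ B0 → same block

bisimilar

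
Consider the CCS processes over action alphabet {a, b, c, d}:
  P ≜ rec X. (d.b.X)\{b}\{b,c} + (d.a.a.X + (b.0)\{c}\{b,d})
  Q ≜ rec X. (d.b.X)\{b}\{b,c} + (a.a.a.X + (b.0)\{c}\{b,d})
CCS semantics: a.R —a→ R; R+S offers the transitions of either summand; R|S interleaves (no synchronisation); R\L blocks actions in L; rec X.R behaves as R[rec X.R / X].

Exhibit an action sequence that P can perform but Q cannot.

LTS(P): 4 reachable states
  u0 = rec X. (d.b.X)\{b}\{b,c} + (d.a.a.X + (b.0)\{c}\{b,d}) → --d--▸ u1, --d--▸ u2
  u1 = (b.(rec X. (d.b.X)\{b}\{b,c} + (d.a.a.X + (b.0)\{c}\{b,d})))\{b}\{b,c} → stopped
  u2 = a.a.(rec X. (d.b.X)\{b}\{b,c} + (d.a.a.X + (b.0)\{c}\{b,d})) → --a--▸ u3
  u3 = a.(rec X. (d.b.X)\{b}\{b,c} + (d.a.a.X + (b.0)\{c}\{b,d})) → --a--▸ u0
LTS(Q): 4 reachable states
  v0 = rec X. (d.b.X)\{b}\{b,c} + (a.a.a.X + (b.0)\{c}\{b,d}) → --a--▸ v1, --d--▸ v2
  v1 = a.a.(rec X. (d.b.X)\{b}\{b,c} + (a.a.a.X + (b.0)\{c}\{b,d})) → --a--▸ v3
  v2 = (b.(rec X. (d.b.X)\{b}\{b,c} + (a.a.a.X + (b.0)\{c}\{b,d})))\{b}\{b,c} → stopped
  v3 = a.(rec X. (d.b.X)\{b}\{b,c} + (a.a.a.X + (b.0)\{c}\{b,d})) → --a--▸ v0
Executing da from P (initial set {u0}):
  after d @ step 1: {u1, u2}
  after a @ step 2: {u3}
  — P admits the full trace.
Executing da from Q (initial set {v0}):
  after d @ step 1: {v2}
  after a @ step 2: no successor for Q

da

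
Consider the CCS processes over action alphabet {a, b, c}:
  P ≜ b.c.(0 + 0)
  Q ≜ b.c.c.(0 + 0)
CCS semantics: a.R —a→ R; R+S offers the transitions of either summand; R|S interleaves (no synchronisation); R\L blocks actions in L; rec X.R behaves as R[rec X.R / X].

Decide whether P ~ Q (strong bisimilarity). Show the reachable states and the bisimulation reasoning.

P's transition system — 3 states:
  m0 = b.c.(0 + 0) :: --b--▸ m1
  m1 = c.(0 + 0) :: --c--▸ m2
  m2 = 0 + 0 :: deadlocked
Q's transition system — 4 states:
  n0 = b.c.c.(0 + 0) :: --b--▸ n1
  n1 = c.c.(0 + 0) :: --c--▸ n2
  n2 = c.(0 + 0) :: --c--▸ n3
  n3 = 0 + 0 :: deadlocked
Partition-refinement fixed point:
  B0 = {m0}
  B1 = {m1, n2}
  B2 = {m2, n3}
  B3 = {n0}
  B4 = {n1}
m0 ∈ B0, n0 ∈ B3 → different blocks

not bisimilar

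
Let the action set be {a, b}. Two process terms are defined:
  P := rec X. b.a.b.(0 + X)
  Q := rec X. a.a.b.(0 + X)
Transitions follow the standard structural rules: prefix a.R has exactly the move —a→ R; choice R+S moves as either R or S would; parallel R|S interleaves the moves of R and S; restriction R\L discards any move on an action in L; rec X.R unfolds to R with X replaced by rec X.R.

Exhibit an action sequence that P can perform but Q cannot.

b

P's transition system — 4 states:
  u0 = rec X. b.a.b.(0 + X) → --b--▸ u1
  u1 = a.b.(0 + (rec X. b.a.b.(0 + X))) → --a--▸ u2
  u2 = b.(0 + (rec X. b.a.b.(0 + X))) → --b--▸ u3
  u3 = 0 + (rec X. b.a.b.(0 + X)) → --b--▸ u1
Q's transition system — 4 states:
  v0 = rec X. a.a.b.(0 + X) → --a--▸ v1
  v1 = a.b.(0 + (rec X. a.a.b.(0 + X))) → --a--▸ v2
  v2 = b.(0 + (rec X. a.a.b.(0 + X))) → --b--▸ v3
  v3 = 0 + (rec X. a.a.b.(0 + X)) → --a--▸ v1
Trace ⟨b⟩ through P, begin at {u0}:
  step 1 (b): {u1}
  — P admits the full trace.
Trace ⟨b⟩ through Q, begin at {v0}:
  step 1 (b): no successor for Q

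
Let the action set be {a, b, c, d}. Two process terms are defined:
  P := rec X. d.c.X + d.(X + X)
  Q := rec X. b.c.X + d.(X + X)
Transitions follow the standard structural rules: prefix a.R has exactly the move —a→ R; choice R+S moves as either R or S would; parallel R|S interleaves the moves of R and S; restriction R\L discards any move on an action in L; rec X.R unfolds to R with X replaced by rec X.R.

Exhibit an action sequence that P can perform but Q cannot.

P's transition system — 3 states:
  p0 = rec X. d.c.X + d.(X + X) → -d-> p1, -d-> p2
  p1 = (rec X. d.c.X + d.(X + X)) + (rec X. d.c.X + d.(X + X)) → -d-> p1, -d-> p2
  p2 = c.(rec X. d.c.X + d.(X + X)) → -c-> p0
Q's transition system — 3 states:
  q0 = rec X. b.c.X + d.(X + X) → -b-> q1, -d-> q2
  q1 = c.(rec X. b.c.X + d.(X + X)) → -c-> q0
  q2 = (rec X. b.c.X + d.(X + X)) + (rec X. b.c.X + d.(X + X)) → -b-> q1, -d-> q2
Run σ = ⟨dc⟩ on P: start {p0}
  step 1 (d): {p1, p2}
  step 2 (c): {p0}
  ✓ P
Run σ = ⟨dc⟩ on Q: start {q0}
  step 1 (d): {q2}
  step 2 (c): no successor for Q

dc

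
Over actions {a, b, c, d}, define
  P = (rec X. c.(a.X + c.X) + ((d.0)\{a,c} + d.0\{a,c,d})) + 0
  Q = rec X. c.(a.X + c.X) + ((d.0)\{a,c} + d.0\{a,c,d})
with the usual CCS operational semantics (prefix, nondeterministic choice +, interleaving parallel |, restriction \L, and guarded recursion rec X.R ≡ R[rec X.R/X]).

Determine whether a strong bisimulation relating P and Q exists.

LTS(P): 5 reachable states
  u0 = (rec X. c.(a.X + c.X) + ((d.0)\{a,c} + d.0\{a,c,d})) + 0 → —c→ u1, —d→ u2, —d→ u3
  u1 = a.(rec X. c.(a.X + c.X) + ((d.0)\{a,c} + d.0\{a,c,d})) + c.(rec X. c.(a.X + c.X) + ((d.0)\{a,c} + d.0\{a,c,d})) → —a→ u4, —c→ u4
  u2 = 0\{a,c,d} → stopped
  u3 = 0\{a,c} → stopped
  u4 = rec X. c.(a.X + c.X) + ((d.0)\{a,c} + d.0\{a,c,d}) → —c→ u1, —d→ u2, —d→ u3
LTS(Q): 4 reachable states
  v0 = rec X. c.(a.X + c.X) + ((d.0)\{a,c} + d.0\{a,c,d}) → —c→ v1, —d→ v2, —d→ v3
  v1 = a.(rec X. c.(a.X + c.X) + ((d.0)\{a,c} + d.0\{a,c,d})) + c.(rec X. c.(a.X + c.X) + ((d.0)\{a,c} + d.0\{a,c,d})) → —a→ v0, —c→ v0
  v2 = 0\{a,c,d} → stopped
  v3 = 0\{a,c} → stopped
Partition-refinement fixed point:
  B0 = {u0, u4, v0}
  B1 = {u2, u3, v2, v3}
  B2 = {u1, v1}
u0 ∈ B0, v0 ∈ B0 → same block

YES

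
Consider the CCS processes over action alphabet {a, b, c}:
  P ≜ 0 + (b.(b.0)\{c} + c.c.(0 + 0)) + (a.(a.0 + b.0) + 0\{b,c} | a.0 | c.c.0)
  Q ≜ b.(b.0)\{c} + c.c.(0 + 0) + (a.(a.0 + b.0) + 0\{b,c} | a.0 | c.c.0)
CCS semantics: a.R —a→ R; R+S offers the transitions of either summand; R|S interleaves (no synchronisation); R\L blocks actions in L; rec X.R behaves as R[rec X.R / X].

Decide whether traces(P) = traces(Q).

LTS(P): 12 reachable states
  u0 = 0 + (b.(b.0)\{c} + c.c.(0 + 0)) + (a.(a.0 + b.0) + 0\{b,c} | a.0 | c.c.0) → --a--▸ u1, --a--▸ u2, --b--▸ u3, --c--▸ u4, --c--▸ u5
  u1 = 0\{b,c} | 0 | c.c.0 → --c--▸ u6
  u2 = a.0 + b.0 → --a--▸ u7, --b--▸ u7
  u3 = (b.0)\{c} → --b--▸ u8
  u4 = 0\{b,c} | a.0 | c.0 → --a--▸ u6, --c--▸ u9
  u5 = c.(0 + 0) → --c--▸ u10
  u6 = 0\{b,c} | 0 | c.0 → --c--▸ u11
  u7 = 0 → deadlocked
  u8 = 0\{c} → deadlocked
  u9 = 0\{b,c} | a.0 | 0 → --a--▸ u11
  u10 = 0 + 0 → deadlocked
  u11 = 0\{b,c} | 0 | 0 → deadlocked
LTS(Q): 12 reachable states
  v0 = b.(b.0)\{c} + c.c.(0 + 0) + (a.(a.0 + b.0) + 0\{b,c} | a.0 | c.c.0) → --a--▸ v1, --a--▸ v2, --b--▸ v3, --c--▸ v4, --c--▸ v5
  v1 = 0\{b,c} | 0 | c.c.0 → --c--▸ v6
  v2 = a.0 + b.0 → --a--▸ v7, --b--▸ v7
  v3 = (b.0)\{c} → --b--▸ v8
  v4 = 0\{b,c} | a.0 | c.0 → --a--▸ v6, --c--▸ v9
  v5 = c.(0 + 0) → --c--▸ v10
  v6 = 0\{b,c} | 0 | c.0 → --c--▸ v11
  v7 = 0 → deadlocked
  v8 = 0\{c} → deadlocked
  v9 = 0\{b,c} | a.0 | 0 → --a--▸ v11
  v10 = 0 + 0 → deadlocked
  v11 = 0\{b,c} | 0 | 0 → deadlocked
Bisimilarity quotient blocks:
  B0 = {u0, v0}
  B1 = {u2, v2}
  B2 = {u10, u11, u7, u8, v10, v11, v7, v8}
  B3 = {u4, v4}
  B4 = {u5, u6, v5, v6}
  B5 = {u9, v9}
  B6 = {u3, v3}
  B7 = {u1, v1}
u0 ∈ B0, v0 ∈ B0 → same block
Bisimilar ⇒ trace-equivalent.

YES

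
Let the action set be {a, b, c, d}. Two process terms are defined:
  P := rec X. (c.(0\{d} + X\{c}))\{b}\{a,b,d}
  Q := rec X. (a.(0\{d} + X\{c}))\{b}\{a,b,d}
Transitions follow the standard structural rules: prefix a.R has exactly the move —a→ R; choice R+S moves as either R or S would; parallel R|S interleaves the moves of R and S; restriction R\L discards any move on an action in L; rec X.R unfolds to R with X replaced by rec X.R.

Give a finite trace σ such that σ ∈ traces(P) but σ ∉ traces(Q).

c

P's transition system — 2 states:
  p0 = rec X. (c.(0\{d} + X\{c}))\{b}\{a,b,d} → -c-> p1
  p1 = (0\{d} + (rec X. (c.(0\{d} + X\{c}))\{b}\{a,b,d})\{c})\{b}\{a,b,d} → deadlocked
Q's transition system — 1 states:
  q0 = rec X. (a.(0\{d} + X\{c}))\{b}\{a,b,d} → deadlocked
Trace ⟨c⟩ through P, begin at {p0}:
  step 1 (c): {p1}
  ✓ P
Trace ⟨c⟩ through Q, begin at {q0}:
  step 1 (c): ∅  — Q cannot continue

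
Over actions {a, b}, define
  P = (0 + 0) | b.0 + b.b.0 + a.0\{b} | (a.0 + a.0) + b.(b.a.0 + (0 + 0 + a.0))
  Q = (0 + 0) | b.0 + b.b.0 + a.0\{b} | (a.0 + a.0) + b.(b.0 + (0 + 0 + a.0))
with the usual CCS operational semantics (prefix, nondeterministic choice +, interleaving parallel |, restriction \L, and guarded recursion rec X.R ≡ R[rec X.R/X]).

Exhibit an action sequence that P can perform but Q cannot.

bba

Reachable graph of P (9 states):
  s0 = (0 + 0) | b.0 + b.b.0 + a.0\{b} | (a.0 + a.0) + b.(b.a.0 + (0 + 0 + a.0)) has moves =a=> s1, =a=> s2, =b=> s3, =b=> s4, =b=> s5
  s1 = 0\{b} | (a.0 + a.0) has moves =a=> s6
  s2 = a.0\{b} | 0 has moves =a=> s6
  s3 = (0 + 0) | 0 has moves ·
  s4 = b.0 has moves =b=> s7
  s5 = b.a.0 + (0 + 0 + a.0) has moves =a=> s7, =b=> s8
  s6 = 0\{b} | 0 has moves ·
  s7 = 0 has moves ·
  s8 = a.0 has moves =a=> s7
Reachable graph of Q (8 states):
  t0 = (0 + 0) | b.0 + b.b.0 + a.0\{b} | (a.0 + a.0) + b.(b.0 + (0 + 0 + a.0)) has moves =a=> t1, =a=> t2, =b=> t3, =b=> t4, =b=> t5
  t1 = 0\{b} | (a.0 + a.0) has moves =a=> t6
  t2 = a.0\{b} | 0 has moves =a=> t6
  t3 = (0 + 0) | 0 has moves ·
  t4 = b.0 has moves =b=> t7
  t5 = b.0 + (0 + 0 + a.0) has moves =a=> t7, =b=> t7
  t6 = 0\{b} | 0 has moves ·
  t7 = 0 has moves ·
Executing bba from P (initial set {s0}):
  step 1 (b): {s3, s4, s5}
  step 2 (b): {s7, s8}
  step 3 (a): {s7}
  P completes σ.
Executing bba from Q (initial set {t0}):
  step 1 (b): {t3, t4, t5}
  step 2 (b): {t7}
  step 3 (a): no successor for Q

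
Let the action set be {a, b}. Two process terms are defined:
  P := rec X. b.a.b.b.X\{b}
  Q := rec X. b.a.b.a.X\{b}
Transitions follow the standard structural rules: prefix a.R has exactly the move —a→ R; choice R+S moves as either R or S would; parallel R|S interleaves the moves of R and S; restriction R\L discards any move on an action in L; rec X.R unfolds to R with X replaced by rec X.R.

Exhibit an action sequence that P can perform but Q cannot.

babb

LTS(P): 5 reachable states
  m0 = rec X. b.a.b.b.X\{b} :: —b→ m1
  m1 = a.b.b.(rec X. b.a.b.b.X\{b})\{b} :: —a→ m2
  m2 = b.b.(rec X. b.a.b.b.X\{b})\{b} :: —b→ m3
  m3 = b.(rec X. b.a.b.b.X\{b})\{b} :: —b→ m4
  m4 = (rec X. b.a.b.b.X\{b})\{b} :: stopped
LTS(Q): 5 reachable states
  n0 = rec X. b.a.b.a.X\{b} :: —b→ n1
  n1 = a.b.a.(rec X. b.a.b.a.X\{b})\{b} :: —a→ n2
  n2 = b.a.(rec X. b.a.b.a.X\{b})\{b} :: —b→ n3
  n3 = a.(rec X. b.a.b.a.X\{b})\{b} :: —a→ n4
  n4 = (rec X. b.a.b.a.X\{b})\{b} :: stopped
Run σ = ⟨babb⟩ on P: start {m0}
  after b @ step 1: {m1}
  after a @ step 2: {m2}
  after b @ step 3: {m3}
  after b @ step 4: {m4}
  ✓ P
Run σ = ⟨babb⟩ on Q: start {n0}
  after b @ step 1: {n1}
  after a @ step 2: {n2}
  after b @ step 3: {n3}
  after b @ step 4: no successor for Q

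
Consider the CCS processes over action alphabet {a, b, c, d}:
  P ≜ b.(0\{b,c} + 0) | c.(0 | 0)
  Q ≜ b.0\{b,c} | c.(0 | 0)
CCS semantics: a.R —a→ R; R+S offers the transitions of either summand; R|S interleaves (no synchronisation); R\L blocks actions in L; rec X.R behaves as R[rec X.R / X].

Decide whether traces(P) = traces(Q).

Reachable graph of P (4 states):
  s0 = b.(0\{b,c} + 0) | c.(0 | 0) → =b=> s1, =c=> s2
  s1 = (0\{b,c} + 0) | c.(0 | 0) → =c=> s3
  s2 = b.(0\{b,c} + 0) | (0 | 0) → =b=> s3
  s3 = (0\{b,c} + 0) | (0 | 0) → ∅
Reachable graph of Q (4 states):
  t0 = b.0\{b,c} | c.(0 | 0) → =b=> t1, =c=> t2
  t1 = 0\{b,c} | c.(0 | 0) → =c=> t3
  t2 = b.0\{b,c} | (0 | 0) → =b=> t3
  t3 = 0\{b,c} | (0 | 0) → ∅
Partition-refinement fixed point:
  B0 = {s0, t0}
  B1 = {s2, t2}
  B2 = {s3, t3}
  B3 = {s1, t1}
s0 ∈ B0, t0 ∈ B0 → same block
Bisimilar ⇒ trace-equivalent.

traces(P) = traces(Q)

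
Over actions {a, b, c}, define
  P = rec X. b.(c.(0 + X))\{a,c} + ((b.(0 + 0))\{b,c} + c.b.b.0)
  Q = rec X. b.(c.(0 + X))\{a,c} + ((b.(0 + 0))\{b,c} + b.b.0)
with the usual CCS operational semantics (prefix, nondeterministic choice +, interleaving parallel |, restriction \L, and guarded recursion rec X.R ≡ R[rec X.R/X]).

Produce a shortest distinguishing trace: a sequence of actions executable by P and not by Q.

c

LTS(P): 5 reachable states
  s0 = rec X. b.(c.(0 + X))\{a,c} + ((b.(0 + 0))\{b,c} + c.b.b.0) has moves —b→ s1, —c→ s2
  s1 = (c.(0 + (rec X. b.(c.(0 + X))\{a,c} + ((b.(0 + 0))\{b,c} + c.b.b.0))))\{a,c} has moves ·
  s2 = b.b.0 has moves —b→ s3
  s3 = b.0 has moves —b→ s4
  s4 = 0 has moves ·
LTS(Q): 4 reachable states
  t0 = rec X. b.(c.(0 + X))\{a,c} + ((b.(0 + 0))\{b,c} + b.b.0) has moves —b→ t1, —b→ t2
  t1 = (c.(0 + (rec X. b.(c.(0 + X))\{a,c} + ((b.(0 + 0))\{b,c} + b.b.0))))\{a,c} has moves ·
  t2 = b.0 has moves —b→ t3
  t3 = 0 has moves ·
Trace ⟨c⟩ through P, begin at {s0}:
  step 1 (c): {s2}
  ✓ P
Trace ⟨c⟩ through Q, begin at {t0}:
  step 1 (c): ∅ (Q stuck)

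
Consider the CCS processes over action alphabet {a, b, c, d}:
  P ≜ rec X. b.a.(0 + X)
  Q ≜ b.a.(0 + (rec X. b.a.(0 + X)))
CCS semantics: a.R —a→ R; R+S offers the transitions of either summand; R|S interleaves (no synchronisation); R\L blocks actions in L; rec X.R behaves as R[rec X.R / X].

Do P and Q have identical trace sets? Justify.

Reachable graph of P (3 states):
  u0 = rec X. b.a.(0 + X) ⊢ —b→ u1
  u1 = a.(0 + (rec X. b.a.(0 + X))) ⊢ —a→ u2
  u2 = 0 + (rec X. b.a.(0 + X)) ⊢ —b→ u1
Reachable graph of Q (3 states):
  v0 = b.a.(0 + (rec X. b.a.(0 + X))) ⊢ —b→ v1
  v1 = a.(0 + (rec X. b.a.(0 + X))) ⊢ —a→ v2
  v2 = 0 + (rec X. b.a.(0 + X)) ⊢ —b→ v1
Partition-refinement fixed point:
  B0 = {u0, u2, v0, v2}
  B1 = {u1, v1}
u0 ∈ B0, v0 ∈ B0 → same block
Bisimilar ⇒ trace-equivalent.

YES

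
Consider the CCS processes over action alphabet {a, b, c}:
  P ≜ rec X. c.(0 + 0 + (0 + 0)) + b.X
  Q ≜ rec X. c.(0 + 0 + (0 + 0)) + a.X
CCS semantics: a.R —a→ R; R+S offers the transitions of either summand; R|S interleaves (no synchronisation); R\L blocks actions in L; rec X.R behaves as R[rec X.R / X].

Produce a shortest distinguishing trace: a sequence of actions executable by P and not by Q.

b

LTS(P): 2 reachable states
  u0 = rec X. c.(0 + 0 + (0 + 0)) + b.X ⊢ --b--▸ u0, --c--▸ u1
  u1 = 0 + 0 + (0 + 0) ⊢ (no moves)
LTS(Q): 2 reachable states
  v0 = rec X. c.(0 + 0 + (0 + 0)) + a.X ⊢ --a--▸ v0, --c--▸ v1
  v1 = 0 + 0 + (0 + 0) ⊢ (no moves)
Run σ = ⟨b⟩ on P: start {u0}
  after b @ step 1: {u0}
  — P admits the full trace.
Run σ = ⟨b⟩ on Q: start {v0}
  after b @ step 1: ∅ (Q stuck)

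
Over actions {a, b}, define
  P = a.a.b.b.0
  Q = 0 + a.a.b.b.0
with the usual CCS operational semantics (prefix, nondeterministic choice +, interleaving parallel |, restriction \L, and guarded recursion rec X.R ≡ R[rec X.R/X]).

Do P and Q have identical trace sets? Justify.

trace-equivalent

Reachable graph of P (5 states):
  u0 = a.a.b.b.0 has moves ··a··> u1
  u1 = a.b.b.0 has moves ··a··> u2
  u2 = b.b.0 has moves ··b··> u3
  u3 = b.0 has moves ··b··> u4
  u4 = 0 has moves ∅
Reachable graph of Q (5 states):
  v0 = 0 + a.a.b.b.0 has moves ··a··> v1
  v1 = a.b.b.0 has moves ··a··> v2
  v2 = b.b.0 has moves ··b··> v3
  v3 = b.0 has moves ··b··> v4
  v4 = 0 has moves ∅
Partition-refinement fixed point:
  B0 = {u0, v0}
  B1 = {u1, v1}
  B2 = {u2, v2}
  B3 = {u3, v3}
  B4 = {u4, v4}
u0 ∈ B0, v0 ∈ B0 → same block
Bisimilar ⇒ trace-equivalent.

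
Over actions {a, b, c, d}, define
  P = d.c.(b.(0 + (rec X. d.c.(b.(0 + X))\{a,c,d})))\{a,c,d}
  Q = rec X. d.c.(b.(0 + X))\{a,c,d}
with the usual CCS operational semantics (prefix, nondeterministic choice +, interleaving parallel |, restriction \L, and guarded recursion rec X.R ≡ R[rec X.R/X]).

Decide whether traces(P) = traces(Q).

LTS(P): 4 reachable states
  m0 = d.c.(b.(0 + (rec X. d.c.(b.(0 + X))\{a,c,d})))\{a,c,d} :: —d→ m1
  m1 = c.(b.(0 + (rec X. d.c.(b.(0 + X))\{a,c,d})))\{a,c,d} :: —c→ m2
  m2 = (b.(0 + (rec X. d.c.(b.(0 + X))\{a,c,d})))\{a,c,d} :: —b→ m3
  m3 = (0 + (rec X. d.c.(b.(0 + X))\{a,c,d}))\{a,c,d} :: ·
LTS(Q): 4 reachable states
  n0 = rec X. d.c.(b.(0 + X))\{a,c,d} :: —d→ n1
  n1 = c.(b.(0 + (rec X. d.c.(b.(0 + X))\{a,c,d})))\{a,c,d} :: —c→ n2
  n2 = (b.(0 + (rec X. d.c.(b.(0 + X))\{a,c,d})))\{a,c,d} :: —b→ n3
  n3 = (0 + (rec X. d.c.(b.(0 + X))\{a,c,d}))\{a,c,d} :: ·
Partition-refinement fixed point:
  B0 = {m0, n0}
  B1 = {m1, n1}
  B2 = {m2, n2}
  B3 = {m3, n3}
m0 ∈ B0, n0 ∈ B0 → same block
Bisimilar ⇒ trace-equivalent.

traces(P) = traces(Q)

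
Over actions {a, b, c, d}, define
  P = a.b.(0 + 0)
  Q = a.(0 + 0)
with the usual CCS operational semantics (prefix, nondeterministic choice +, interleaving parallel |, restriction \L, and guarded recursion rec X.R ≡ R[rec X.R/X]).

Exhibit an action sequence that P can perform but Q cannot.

ab

P's transition system — 3 states:
  p0 = a.b.(0 + 0) → --a--▸ p1
  p1 = b.(0 + 0) → --b--▸ p2
  p2 = 0 + 0 → ·
Q's transition system — 2 states:
  q0 = a.(0 + 0) → --a--▸ q1
  q1 = 0 + 0 → ·
Run σ = ⟨ab⟩ on P: start {p0}
  after a @ step 1: {p1}
  after b @ step 2: {p2}
  P completes σ.
Run σ = ⟨ab⟩ on Q: start {q0}
  after a @ step 1: {q1}
  after b @ step 2: no successor for Q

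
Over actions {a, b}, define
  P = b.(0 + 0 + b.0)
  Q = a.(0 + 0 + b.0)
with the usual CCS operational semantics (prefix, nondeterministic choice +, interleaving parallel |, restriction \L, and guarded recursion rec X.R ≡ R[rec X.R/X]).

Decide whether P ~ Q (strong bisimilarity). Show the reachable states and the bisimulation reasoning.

LTS(P): 3 reachable states
  m0 = b.(0 + 0 + b.0) | —b→ m1
  m1 = 0 + 0 + b.0 | —b→ m2
  m2 = 0 | ·
LTS(Q): 3 reachable states
  n0 = a.(0 + 0 + b.0) | —a→ n1
  n1 = 0 + 0 + b.0 | —b→ n2
  n2 = 0 | ·
Bisimilarity quotient blocks:
  B0 = {m0}
  B1 = {m1, n1}
  B2 = {m2, n2}
  B3 = {n0}
m0 ∈ B0, n0 ∈ B3 → different blocks

not bisimilar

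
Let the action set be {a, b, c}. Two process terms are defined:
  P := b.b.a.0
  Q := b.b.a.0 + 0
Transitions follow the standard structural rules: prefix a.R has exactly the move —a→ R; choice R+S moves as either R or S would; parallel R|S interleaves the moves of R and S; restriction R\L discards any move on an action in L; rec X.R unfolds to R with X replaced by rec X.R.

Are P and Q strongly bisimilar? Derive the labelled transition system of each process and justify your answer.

YES

LTS(P): 4 reachable states
  s0 = b.b.a.0 → -b-> s1
  s1 = b.a.0 → -b-> s2
  s2 = a.0 → -a-> s3
  s3 = 0 → (no moves)
LTS(Q): 4 reachable states
  t0 = b.b.a.0 + 0 → -b-> t1
  t1 = b.a.0 → -b-> t2
  t2 = a.0 → -a-> t3
  t3 = 0 → (no moves)
Coarsest stable partition (strong bisimilarity classes):
  B0 = {s0, t0}
  B1 = {s1, t1}
  B2 = {s2, t2}
  B3 = {s3, t3}
s0 ∈ B0, t0 ∈ B0 → same block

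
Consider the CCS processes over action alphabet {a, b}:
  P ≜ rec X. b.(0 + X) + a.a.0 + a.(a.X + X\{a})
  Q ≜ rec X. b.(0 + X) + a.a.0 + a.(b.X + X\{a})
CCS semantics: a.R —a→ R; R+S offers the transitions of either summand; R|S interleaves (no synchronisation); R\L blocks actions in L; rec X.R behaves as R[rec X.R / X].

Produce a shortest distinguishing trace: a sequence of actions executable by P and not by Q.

aaa

LTS(P): 6 reachable states
  u0 = rec X. b.(0 + X) + a.a.0 + a.(a.X + X\{a}) | =a=> u1, =a=> u2, =b=> u3
  u1 = a.(rec X. b.(0 + X) + a.a.0 + a.(a.X + X\{a})) + (rec X. b.(0 + X) + a.a.0 + a.(a.X + X\{a}))\{a} | =a=> u0, =b=> u4
  u2 = a.0 | =a=> u5
  u3 = 0 + (rec X. b.(0 + X) + a.a.0 + a.(a.X + X\{a})) | =a=> u1, =a=> u2, =b=> u3
  u4 = (0 + (rec X. b.(0 + X) + a.a.0 + a.(a.X + X\{a})))\{a} | =b=> u4
  u5 = 0 | deadlocked
LTS(Q): 6 reachable states
  v0 = rec X. b.(0 + X) + a.a.0 + a.(b.X + X\{a}) | =a=> v1, =a=> v2, =b=> v3
  v1 = a.0 | =a=> v4
  v2 = b.(rec X. b.(0 + X) + a.a.0 + a.(b.X + X\{a})) + (rec X. b.(0 + X) + a.a.0 + a.(b.X + X\{a}))\{a} | =b=> v0, =b=> v5
  v3 = 0 + (rec X. b.(0 + X) + a.a.0 + a.(b.X + X\{a})) | =a=> v1, =a=> v2, =b=> v3
  v4 = 0 | deadlocked
  v5 = (0 + (rec X. b.(0 + X) + a.a.0 + a.(b.X + X\{a})))\{a} | =b=> v5
Run σ = ⟨aaa⟩ on P: start {u0}
  after a @ step 1: {u1, u2}
  after a @ step 2: {u0, u5}
  after a @ step 3: {u1, u2}
  P completes σ.
Run σ = ⟨aaa⟩ on Q: start {v0}
  after a @ step 1: {v1, v2}
  after a @ step 2: {v4}
  after a @ step 3: ∅  — Q cannot continue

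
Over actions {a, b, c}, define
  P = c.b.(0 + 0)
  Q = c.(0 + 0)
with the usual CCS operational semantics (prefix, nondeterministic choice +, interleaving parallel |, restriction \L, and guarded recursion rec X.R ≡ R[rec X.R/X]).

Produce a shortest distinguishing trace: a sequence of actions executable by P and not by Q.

Reachable graph of P (3 states):
  s0 = c.b.(0 + 0) :: ··c··> s1
  s1 = b.(0 + 0) :: ··b··> s2
  s2 = 0 + 0 :: ∅
Reachable graph of Q (2 states):
  t0 = c.(0 + 0) :: ··c··> t1
  t1 = 0 + 0 :: ∅
Run σ = ⟨cb⟩ on P: start {s0}
  step 1 (c): {s1}
  step 2 (b): {s2}
  ✓ P
Run σ = ⟨cb⟩ on Q: start {t0}
  step 1 (c): {t1}
  step 2 (b): ∅ (Q stuck)

cb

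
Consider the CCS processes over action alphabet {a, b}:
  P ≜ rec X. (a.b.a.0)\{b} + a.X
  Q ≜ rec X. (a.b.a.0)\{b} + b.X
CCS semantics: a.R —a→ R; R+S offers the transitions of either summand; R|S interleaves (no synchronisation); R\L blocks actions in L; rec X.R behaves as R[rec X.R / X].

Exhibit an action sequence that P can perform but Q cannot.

aa

P's transition system — 2 states:
  u0 = rec X. (a.b.a.0)\{b} + a.X ⊢ ··a··> u0, ··a··> u1
  u1 = (b.a.0)\{b} ⊢ ·
Q's transition system — 2 states:
  v0 = rec X. (a.b.a.0)\{b} + b.X ⊢ ··a··> v1, ··b··> v0
  v1 = (b.a.0)\{b} ⊢ ·
Run σ = ⟨aa⟩ on P: start {u0}
  [1] a ⇒ {u0, u1}
  [2] a ⇒ {u0, u1}
  — P admits the full trace.
Run σ = ⟨aa⟩ on Q: start {v0}
  [1] a ⇒ {v1}
  [2] a ⇒ ∅ (Q stuck)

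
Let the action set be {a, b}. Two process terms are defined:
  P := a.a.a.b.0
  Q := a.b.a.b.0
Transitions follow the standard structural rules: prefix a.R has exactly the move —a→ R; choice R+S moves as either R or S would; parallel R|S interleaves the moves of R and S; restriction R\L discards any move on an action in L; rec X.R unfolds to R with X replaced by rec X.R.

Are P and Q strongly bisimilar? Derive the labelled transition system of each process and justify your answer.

NO

LTS(P): 5 reachable states
  m0 = a.a.a.b.0 ⊢ --a--▸ m1
  m1 = a.a.b.0 ⊢ --a--▸ m2
  m2 = a.b.0 ⊢ --a--▸ m3
  m3 = b.0 ⊢ --b--▸ m4
  m4 = 0 ⊢ ·
LTS(Q): 5 reachable states
  n0 = a.b.a.b.0 ⊢ --a--▸ n1
  n1 = b.a.b.0 ⊢ --b--▸ n2
  n2 = a.b.0 ⊢ --a--▸ n3
  n3 = b.0 ⊢ --b--▸ n4
  n4 = 0 ⊢ ·
Bisimilarity quotient blocks:
  B0 = {m0}
  B1 = {m1}
  B2 = {m2, n2}
  B3 = {m3, n3}
  B4 = {m4, n4}
  B5 = {n0}
  B6 = {n1}
m0 ∈ B0, n0 ∈ B5 → different blocks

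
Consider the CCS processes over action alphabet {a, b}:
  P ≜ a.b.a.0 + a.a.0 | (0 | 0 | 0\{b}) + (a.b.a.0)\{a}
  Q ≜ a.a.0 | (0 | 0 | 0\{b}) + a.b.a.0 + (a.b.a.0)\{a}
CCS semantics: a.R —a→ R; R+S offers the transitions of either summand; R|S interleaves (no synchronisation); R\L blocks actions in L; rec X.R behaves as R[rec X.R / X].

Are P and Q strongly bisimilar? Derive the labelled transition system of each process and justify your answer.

LTS(P): 6 reachable states
  m0 = a.b.a.0 + a.a.0 | (0 | 0 | 0\{b}) + (a.b.a.0)\{a} → —a→ m1, —a→ m2
  m1 = a.0 | (0 | 0 | 0\{b}) → —a→ m3
  m2 = b.a.0 → —b→ m4
  m3 = 0 | (0 | 0 | 0\{b}) → (no moves)
  m4 = a.0 → —a→ m5
  m5 = 0 → (no moves)
LTS(Q): 6 reachable states
  n0 = a.a.0 | (0 | 0 | 0\{b}) + a.b.a.0 + (a.b.a.0)\{a} → —a→ n1, —a→ n2
  n1 = a.0 | (0 | 0 | 0\{b}) → —a→ n3
  n2 = b.a.0 → —b→ n4
  n3 = 0 | (0 | 0 | 0\{b}) → (no moves)
  n4 = a.0 → —a→ n5
  n5 = 0 → (no moves)
Coarsest stable partition (strong bisimilarity classes):
  B0 = {m0, n0}
  B1 = {m1, m4, n1, n4}
  B2 = {m3, m5, n3, n5}
  B3 = {m2, n2}
m0 ∈ B0, n0 ∈ B0 → same block

P ~ Q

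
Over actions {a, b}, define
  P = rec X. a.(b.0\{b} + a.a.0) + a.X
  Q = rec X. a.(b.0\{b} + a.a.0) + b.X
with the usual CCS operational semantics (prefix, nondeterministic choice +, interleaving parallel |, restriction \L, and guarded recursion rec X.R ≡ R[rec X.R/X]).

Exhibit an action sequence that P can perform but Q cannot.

aab

P's transition system — 5 states:
  s0 = rec X. a.(b.0\{b} + a.a.0) + a.X has moves -a-> s0, -a-> s1
  s1 = b.0\{b} + a.a.0 has moves -a-> s2, -b-> s3
  s2 = a.0 has moves -a-> s4
  s3 = 0\{b} has moves stopped
  s4 = 0 has moves stopped
Q's transition system — 5 states:
  t0 = rec X. a.(b.0\{b} + a.a.0) + b.X has moves -a-> t1, -b-> t0
  t1 = b.0\{b} + a.a.0 has moves -a-> t2, -b-> t3
  t2 = a.0 has moves -a-> t4
  t3 = 0\{b} has moves stopped
  t4 = 0 has moves stopped
Trace ⟨aab⟩ through P, begin at {s0}:
  after a @ step 1: {s0, s1}
  after a @ step 2: {s0, s1, s2}
  after b @ step 3: {s3}
  — P admits the full trace.
Trace ⟨aab⟩ through Q, begin at {t0}:
  after a @ step 1: {t1}
  after a @ step 2: {t2}
  after b @ step 3: ∅ (Q stuck)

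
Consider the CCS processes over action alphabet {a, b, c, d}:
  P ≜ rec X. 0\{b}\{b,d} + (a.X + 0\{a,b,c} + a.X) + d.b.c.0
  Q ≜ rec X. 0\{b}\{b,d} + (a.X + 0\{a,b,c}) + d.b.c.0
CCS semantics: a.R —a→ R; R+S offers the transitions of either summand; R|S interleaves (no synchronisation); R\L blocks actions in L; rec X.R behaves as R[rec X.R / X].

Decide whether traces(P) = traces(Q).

trace-equivalent

Reachable graph of P (4 states):
  m0 = rec X. 0\{b}\{b,d} + (a.X + 0\{a,b,c} + a.X) + d.b.c.0 → =a=> m0, =d=> m1
  m1 = b.c.0 → =b=> m2
  m2 = c.0 → =c=> m3
  m3 = 0 → ∅
Reachable graph of Q (4 states):
  n0 = rec X. 0\{b}\{b,d} + (a.X + 0\{a,b,c}) + d.b.c.0 → =a=> n0, =d=> n1
  n1 = b.c.0 → =b=> n2
  n2 = c.0 → =c=> n3
  n3 = 0 → ∅
Bisimilarity quotient blocks:
  B0 = {m0, n0}
  B1 = {m1, n1}
  B2 = {m2, n2}
  B3 = {m3, n3}
m0 ∈ B0, n0 ∈ B0 → same block
Bisimilar ⇒ trace-equivalent.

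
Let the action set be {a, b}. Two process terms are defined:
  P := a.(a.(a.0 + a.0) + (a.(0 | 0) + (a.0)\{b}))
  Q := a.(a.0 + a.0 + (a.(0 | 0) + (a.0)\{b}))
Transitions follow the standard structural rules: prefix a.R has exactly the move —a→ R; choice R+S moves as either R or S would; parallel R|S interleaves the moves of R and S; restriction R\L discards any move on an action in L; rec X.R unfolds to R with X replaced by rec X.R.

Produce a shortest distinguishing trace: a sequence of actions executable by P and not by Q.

P's transition system — 6 states:
  p0 = a.(a.(a.0 + a.0) + (a.(0 | 0) + (a.0)\{b})) ⊢ =a=> p1
  p1 = a.(a.0 + a.0) + (a.(0 | 0) + (a.0)\{b}) ⊢ =a=> p2, =a=> p3, =a=> p4
  p2 = 0 | 0 ⊢ (no moves)
  p3 = 0\{b} ⊢ (no moves)
  p4 = a.0 + a.0 ⊢ =a=> p5
  p5 = 0 ⊢ (no moves)
Q's transition system — 5 states:
  q0 = a.(a.0 + a.0 + (a.(0 | 0) + (a.0)\{b})) ⊢ =a=> q1
  q1 = a.0 + a.0 + (a.(0 | 0) + (a.0)\{b}) ⊢ =a=> q2, =a=> q3, =a=> q4
  q2 = 0 ⊢ (no moves)
  q3 = 0 | 0 ⊢ (no moves)
  q4 = 0\{b} ⊢ (no moves)
Run σ = ⟨aaa⟩ on P: start {p0}
  [1] a ⇒ {p1}
  [2] a ⇒ {p2, p3, p4}
  [3] a ⇒ {p5}
  — P admits the full trace.
Run σ = ⟨aaa⟩ on Q: start {q0}
  [1] a ⇒ {q1}
  [2] a ⇒ {q2, q3, q4}
  [3] a ⇒ ∅  — Q cannot continue

aaa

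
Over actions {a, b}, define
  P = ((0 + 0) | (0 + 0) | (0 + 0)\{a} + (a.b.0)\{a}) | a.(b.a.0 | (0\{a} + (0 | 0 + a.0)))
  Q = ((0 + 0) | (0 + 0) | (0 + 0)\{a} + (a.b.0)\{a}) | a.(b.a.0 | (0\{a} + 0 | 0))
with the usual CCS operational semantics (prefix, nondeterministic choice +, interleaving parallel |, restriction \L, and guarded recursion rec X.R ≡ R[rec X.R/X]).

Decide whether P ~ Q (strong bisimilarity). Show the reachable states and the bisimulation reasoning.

LTS(P): 7 reachable states
  u0 = ((0 + 0) | (0 + 0) | (0 + 0)\{a} + (a.b.0)\{a}) | a.(b.a.0 | (0\{a} + (0 | 0 + a.0))) has moves —a→ u1
  u1 = ((0 + 0) | (0 + 0) | (0 + 0)\{a} + (a.b.0)\{a}) | (b.a.0 | (0\{a} + (0 | 0 + a.0))) has moves —a→ u2, —b→ u3
  u2 = ((0 + 0) | (0 + 0) | (0 + 0)\{a} + (a.b.0)\{a}) | (b.a.0 | 0) has moves —b→ u4
  u3 = ((0 + 0) | (0 + 0) | (0 + 0)\{a} + (a.b.0)\{a}) | (a.0 | (0\{a} + (0 | 0 + a.0))) has moves —a→ u4, —a→ u5
  u4 = ((0 + 0) | (0 + 0) | (0 + 0)\{a} + (a.b.0)\{a}) | (a.0 | 0) has moves —a→ u6
  u5 = ((0 + 0) | (0 + 0) | (0 + 0)\{a} + (a.b.0)\{a}) | (0 | (0\{a} + (0 | 0 + a.0))) has moves —a→ u6
  u6 = ((0 + 0) | (0 + 0) | (0 + 0)\{a} + (a.b.0)\{a}) | (0 | 0) has moves deadlocked
LTS(Q): 4 reachable states
  v0 = ((0 + 0) | (0 + 0) | (0 + 0)\{a} + (a.b.0)\{a}) | a.(b.a.0 | (0\{a} + 0 | 0)) has moves —a→ v1
  v1 = ((0 + 0) | (0 + 0) | (0 + 0)\{a} + (a.b.0)\{a}) | (b.a.0 | (0\{a} + 0 | 0)) has moves —b→ v2
  v2 = ((0 + 0) | (0 + 0) | (0 + 0)\{a} + (a.b.0)\{a}) | (a.0 | (0\{a} + 0 | 0)) has moves —a→ v3
  v3 = ((0 + 0) | (0 + 0) | (0 + 0)\{a} + (a.b.0)\{a}) | (0 | (0\{a} + 0 | 0)) has moves deadlocked
Partition-refinement fixed point:
  B0 = {u0}
  B1 = {u1}
  B2 = {u3}
  B3 = {u4, u5, v2}
  B4 = {u6, v3}
  B5 = {u2, v1}
  B6 = {v0}
u0 ∈ B0, v0 ∈ B6 → different blocks

P ≁ Q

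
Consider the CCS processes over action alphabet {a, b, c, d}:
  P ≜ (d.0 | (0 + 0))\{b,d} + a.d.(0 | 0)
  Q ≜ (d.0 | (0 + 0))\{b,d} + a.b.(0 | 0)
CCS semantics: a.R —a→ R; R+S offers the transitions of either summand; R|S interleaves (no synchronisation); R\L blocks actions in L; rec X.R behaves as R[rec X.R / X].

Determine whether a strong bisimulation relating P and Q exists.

LTS(P): 3 reachable states
  u0 = (d.0 | (0 + 0))\{b,d} + a.d.(0 | 0) | --a--▸ u1
  u1 = d.(0 | 0) | --d--▸ u2
  u2 = 0 | 0 | (no moves)
LTS(Q): 3 reachable states
  v0 = (d.0 | (0 + 0))\{b,d} + a.b.(0 | 0) | --a--▸ v1
  v1 = b.(0 | 0) | --b--▸ v2
  v2 = 0 | 0 | (no moves)
Partition-refinement fixed point:
  B0 = {u0}
  B1 = {u1}
  B2 = {u2, v2}
  B3 = {v0}
  B4 = {v1}
u0 ∈ B0, v0 ∈ B3 → different blocks

NO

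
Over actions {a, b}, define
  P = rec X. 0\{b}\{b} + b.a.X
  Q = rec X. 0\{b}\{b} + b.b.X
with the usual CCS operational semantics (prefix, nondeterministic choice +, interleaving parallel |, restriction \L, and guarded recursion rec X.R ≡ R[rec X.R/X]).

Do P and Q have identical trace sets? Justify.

trace-distinct — witness ⟨ba⟩

LTS(P): 2 reachable states
  p0 = rec X. 0\{b}\{b} + b.a.X ⊢ -b-> p1
  p1 = a.(rec X. 0\{b}\{b} + b.a.X) ⊢ -a-> p0
LTS(Q): 2 reachable states
  q0 = rec X. 0\{b}\{b} + b.b.X ⊢ -b-> q1
  q1 = b.(rec X. 0\{b}\{b} + b.b.X) ⊢ -b-> q0
Run σ = ⟨ba⟩ on P: start {p0}
  step 1 (b): {p1}
  step 2 (a): {p0}
  ✓ P
Run σ = ⟨ba⟩ on Q: start {q0}
  step 1 (b): {q1}
  step 2 (a): ∅ (Q stuck)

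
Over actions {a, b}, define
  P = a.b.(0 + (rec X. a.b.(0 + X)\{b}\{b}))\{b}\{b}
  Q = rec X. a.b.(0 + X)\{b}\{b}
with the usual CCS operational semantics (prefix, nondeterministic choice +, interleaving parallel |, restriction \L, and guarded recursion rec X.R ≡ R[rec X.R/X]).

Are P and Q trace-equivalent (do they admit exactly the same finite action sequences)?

traces(P) = traces(Q)

Reachable graph of P (4 states):
  p0 = a.b.(0 + (rec X. a.b.(0 + X)\{b}\{b}))\{b}\{b} → --a--▸ p1
  p1 = b.(0 + (rec X. a.b.(0 + X)\{b}\{b}))\{b}\{b} → --b--▸ p2
  p2 = (0 + (rec X. a.b.(0 + X)\{b}\{b}))\{b}\{b} → --a--▸ p3
  p3 = (b.(0 + (rec X. a.b.(0 + X)\{b}\{b}))\{b}\{b})\{b}\{b} → ∅
Reachable graph of Q (4 states):
  q0 = rec X. a.b.(0 + X)\{b}\{b} → --a--▸ q1
  q1 = b.(0 + (rec X. a.b.(0 + X)\{b}\{b}))\{b}\{b} → --b--▸ q2
  q2 = (0 + (rec X. a.b.(0 + X)\{b}\{b}))\{b}\{b} → --a--▸ q3
  q3 = (b.(0 + (rec X. a.b.(0 + X)\{b}\{b}))\{b}\{b})\{b}\{b} → ∅
Partition-refinement fixed point:
  B0 = {p0, q0}
  B1 = {p1, q1}
  B2 = {p2, q2}
  B3 = {p3, q3}
p0 ∈ B0, q0 ∈ B0 → same block
Bisimilar ⇒ trace-equivalent.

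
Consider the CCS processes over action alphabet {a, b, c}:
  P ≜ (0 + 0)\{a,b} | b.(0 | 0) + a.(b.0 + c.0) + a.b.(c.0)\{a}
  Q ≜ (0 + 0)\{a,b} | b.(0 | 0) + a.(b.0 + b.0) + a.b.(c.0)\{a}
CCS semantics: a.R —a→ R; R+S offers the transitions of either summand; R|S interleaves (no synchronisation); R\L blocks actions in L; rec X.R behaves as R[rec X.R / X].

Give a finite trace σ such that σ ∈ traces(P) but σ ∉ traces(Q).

Reachable graph of P (7 states):
  p0 = (0 + 0)\{a,b} | b.(0 | 0) + a.(b.0 + c.0) + a.b.(c.0)\{a} has moves -a-> p1, -a-> p2, -b-> p3
  p1 = b.(c.0)\{a} has moves -b-> p4
  p2 = b.0 + c.0 has moves -b-> p5, -c-> p5
  p3 = (0 + 0)\{a,b} | (0 | 0) has moves stopped
  p4 = (c.0)\{a} has moves -c-> p6
  p5 = 0 has moves stopped
  p6 = 0\{a} has moves stopped
Reachable graph of Q (7 states):
  q0 = (0 + 0)\{a,b} | b.(0 | 0) + a.(b.0 + b.0) + a.b.(c.0)\{a} has moves -a-> q1, -a-> q2, -b-> q3
  q1 = b.(c.0)\{a} has moves -b-> q4
  q2 = b.0 + b.0 has moves -b-> q5
  q3 = (0 + 0)\{a,b} | (0 | 0) has moves stopped
  q4 = (c.0)\{a} has moves -c-> q6
  q5 = 0 has moves stopped
  q6 = 0\{a} has moves stopped
Trace ⟨ac⟩ through P, begin at {p0}:
  after a @ step 1: {p1, p2}
  after c @ step 2: {p5}
  — P admits the full trace.
Trace ⟨ac⟩ through Q, begin at {q0}:
  after a @ step 1: {q1, q2}
  after c @ step 2: no successor for Q

ac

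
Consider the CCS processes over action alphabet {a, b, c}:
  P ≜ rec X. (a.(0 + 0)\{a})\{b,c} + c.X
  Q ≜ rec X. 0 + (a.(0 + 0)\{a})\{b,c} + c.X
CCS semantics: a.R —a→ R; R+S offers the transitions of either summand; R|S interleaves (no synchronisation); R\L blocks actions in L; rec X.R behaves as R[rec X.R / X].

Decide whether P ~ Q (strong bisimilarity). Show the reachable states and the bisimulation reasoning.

bisimilar

Reachable graph of P (2 states):
  u0 = rec X. (a.(0 + 0)\{a})\{b,c} + c.X | —a→ u1, —c→ u0
  u1 = (0 + 0)\{a}\{b,c} | stopped
Reachable graph of Q (2 states):
  v0 = rec X. 0 + (a.(0 + 0)\{a})\{b,c} + c.X | —a→ v1, —c→ v0
  v1 = (0 + 0)\{a}\{b,c} | stopped
Bisimilarity quotient blocks:
  B0 = {u0, v0}
  B1 = {u1, v1}
u0 ∈ B0, v0 ∈ B0 → same block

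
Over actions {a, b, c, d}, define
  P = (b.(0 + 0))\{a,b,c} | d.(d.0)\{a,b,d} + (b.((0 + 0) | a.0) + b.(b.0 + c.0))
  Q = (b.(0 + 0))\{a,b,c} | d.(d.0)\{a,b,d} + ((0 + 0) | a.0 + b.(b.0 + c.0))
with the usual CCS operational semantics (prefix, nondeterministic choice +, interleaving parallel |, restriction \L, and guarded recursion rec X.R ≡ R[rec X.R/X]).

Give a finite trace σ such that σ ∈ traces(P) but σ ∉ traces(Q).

ba

P's transition system — 6 states:
  p0 = (b.(0 + 0))\{a,b,c} | d.(d.0)\{a,b,d} + (b.((0 + 0) | a.0) + b.(b.0 + c.0)) → ··b··> p1, ··b··> p2, ··d··> p3
  p1 = (0 + 0) | a.0 → ··a··> p4
  p2 = b.0 + c.0 → ··b··> p5, ··c··> p5
  p3 = (b.(0 + 0))\{a,b,c} | (d.0)\{a,b,d} → stopped
  p4 = (0 + 0) | 0 → stopped
  p5 = 0 → stopped
Q's transition system — 5 states:
  q0 = (b.(0 + 0))\{a,b,c} | d.(d.0)\{a,b,d} + ((0 + 0) | a.0 + b.(b.0 + c.0)) → ··a··> q1, ··b··> q2, ··d··> q3
  q1 = (0 + 0) | 0 → stopped
  q2 = b.0 + c.0 → ··b··> q4, ··c··> q4
  q3 = (b.(0 + 0))\{a,b,c} | (d.0)\{a,b,d} → stopped
  q4 = 0 → stopped
Trace ⟨ba⟩ through P, begin at {p0}:
  after b @ step 1: {p1, p2}
  after a @ step 2: {p4}
  P completes σ.
Trace ⟨ba⟩ through Q, begin at {q0}:
  after b @ step 1: {q2}
  after a @ step 2: no successor for Q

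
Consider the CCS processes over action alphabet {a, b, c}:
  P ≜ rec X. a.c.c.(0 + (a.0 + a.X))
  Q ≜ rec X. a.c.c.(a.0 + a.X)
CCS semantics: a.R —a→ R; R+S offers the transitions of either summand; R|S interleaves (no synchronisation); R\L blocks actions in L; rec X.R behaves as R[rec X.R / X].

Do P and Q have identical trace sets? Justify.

LTS(P): 5 reachable states
  u0 = rec X. a.c.c.(0 + (a.0 + a.X)) ⊢ =a=> u1
  u1 = c.c.(0 + (a.0 + a.(rec X. a.c.c.(0 + (a.0 + a.X))))) ⊢ =c=> u2
  u2 = c.(0 + (a.0 + a.(rec X. a.c.c.(0 + (a.0 + a.X))))) ⊢ =c=> u3
  u3 = 0 + (a.0 + a.(rec X. a.c.c.(0 + (a.0 + a.X)))) ⊢ =a=> u0, =a=> u4
  u4 = 0 ⊢ ∅
LTS(Q): 5 reachable states
  v0 = rec X. a.c.c.(a.0 + a.X) ⊢ =a=> v1
  v1 = c.c.(a.0 + a.(rec X. a.c.c.(a.0 + a.X))) ⊢ =c=> v2
  v2 = c.(a.0 + a.(rec X. a.c.c.(a.0 + a.X))) ⊢ =c=> v3
  v3 = a.0 + a.(rec X. a.c.c.(a.0 + a.X)) ⊢ =a=> v0, =a=> v4
  v4 = 0 ⊢ ∅
Coarsest stable partition (strong bisimilarity classes):
  B0 = {u0, v0}
  B1 = {u1, v1}
  B2 = {u2, v2}
  B3 = {u3, v3}
  B4 = {u4, v4}
u0 ∈ B0, v0 ∈ B0 → same block
Bisimilar ⇒ trace-equivalent.

trace-equivalent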